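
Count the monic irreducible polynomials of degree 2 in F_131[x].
There are 8515 monic irreducible polynomials of degree 2 over F_131

Each element of F_{131^2} that lies in no proper subfield is a root of exactly one monic irreducible of degree 2 over F_131, and each such polynomial has 2 distinct roots in F_{131^2}. By Möbius inversion the count is N_131(2) = (1/2) Σ_{d|2} μ(2/d) · 131^d = (1/2)(μ(2)·131^1 + μ(1)·131^2) = 17030/2 = 8515.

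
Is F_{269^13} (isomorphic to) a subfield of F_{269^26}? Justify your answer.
Yes: F_{269^13} is a subfield of F_{269^26}

F_{p^m} embeds in F_{p^n} iff m | n (since F_{p^n} is the splitting field of x^(p^n) - x, and F_{p^m} ⊂ F_{p^n} forces p^n to be a power of p^m, i.e. m | n; conversely if m | n then every root of x^(p^m) - x is a root of x^(p^n) - x). Here 13 | 26 (since 26 = 2·13), so F_{269^13} is a subfield of F_{269^26}, and [F_{269^26} : F_{269^13}] = 26/13 = 2.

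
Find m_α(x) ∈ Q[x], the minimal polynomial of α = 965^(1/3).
m_α(x) = x^3 - 965

α satisfies α^3 = 965, so x^3 - 965 annihilates α. By the rational root test, a rational root p/q (in lowest terms) of x^3 - 965 would satisfy p^3 = 965 q^3, forcing q = 1 and p^3 = 965; but 965 is not a perfect cube, contradiction. A monic cubic over Q with no rational root is irreducible (any nontrivial factorization would include a linear factor). Hence x^3 - 965 is the minimal polynomial of α, and in particular [Q(α):Q] = 3.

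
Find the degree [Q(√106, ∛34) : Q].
[Q(√106, ∛34) : Q] = 6

Let L = Q(√106, ∛34). Since Q(√106) ⊂ L and [Q(√106):Q] = 2, the tower law gives 2 | [L:Q]. Likewise Q(∛34) ⊂ L with [Q(∛34):Q] = 3 (because 34 is not a perfect cube), so 3 | [L:Q]. As gcd(2,3) = 1, [L:Q] is divisible by 6. Conversely L is generated over Q by √106 and ∛34, so [L:Q] ≤ 2·3 = 6. Therefore [Q(√106, ∛34) : Q] = 6.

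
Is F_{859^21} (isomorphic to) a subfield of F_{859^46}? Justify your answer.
No: F_{859^21} is not a subfield of F_{859^46}

F_{p^m} embeds in F_{p^n} iff m | n. Here 21 ∤ 46 (since 46 = 2·21 + 4 with remainder 4 ≠ 0), so F_{859^21} is not a subfield of F_{859^46}. Equivalently: if it were, the tower law would give 21 = [F_{859^21}:F_859] dividing [F_{859^46}:F_859] = 46, contradiction.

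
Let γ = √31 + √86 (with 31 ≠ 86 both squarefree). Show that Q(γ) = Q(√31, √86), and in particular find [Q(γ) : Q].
[Q(γ) : Q] = 4 (equivalently, Q(γ) = Q(√31, √86))

Obviously Q(γ) ⊆ Q(√31, √86), and [Q(√31, √86):Q] = 4 (since 31, 86 are distinct squarefree integers > 1 with 2666 not a perfect square). To show equality we compute the minimal polynomial of γ. From γ = √31 + √86: γ^2 = 31 + 2√(2666) + 86 = 117 + 2√(2666), so γ^2 - 117 = 2√(2666); squaring, (γ^2 - 117)^2 = 4·2666, i.e. γ^4 - 234γ^2 + 13689 - 10664 = 0, i.e. γ^4 - 234γ^2 + 3025 = 0. So γ is a root of x^4 - 234x^2 + 3025. This polynomial is irreducible over Q: it has no rational root (each ±√31 ± √86 is irrational), and any factorization into two quadratics over Q would force √(2666) ∈ Q (pairing opposite roots) or √31, √86 ∈ Q (other pairings), all impossible. Hence [Q(γ):Q] = 4 = [Q(√31, √86):Q], so Q(γ) = Q(√31, √86).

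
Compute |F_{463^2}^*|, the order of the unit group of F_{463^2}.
|F_{463^2}^*| = 214368

F_{463^2} has 463^2 = 214369 elements; its multiplicative group consists of all nonzero elements, so |F_{463^2}^*| = 214369 - 1 = 214368. (It is cyclic since any finite subgroup of the multiplicative group of a field is cyclic.)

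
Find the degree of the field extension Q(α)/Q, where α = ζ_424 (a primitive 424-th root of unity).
[Q(α):Q] = 208

The minimal polynomial of ζ_424 over Q is the 424-th cyclotomic polynomial Φ_424(x), which is irreducible over Q and has degree φ(424) = 208. Hence [Q(α):Q] = φ(424) = 208.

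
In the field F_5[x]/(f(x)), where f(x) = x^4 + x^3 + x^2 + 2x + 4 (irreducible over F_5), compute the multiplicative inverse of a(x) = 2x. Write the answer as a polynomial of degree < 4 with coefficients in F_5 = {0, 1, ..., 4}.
a(x)^(-1) ≡ 3x^3 + 3x^2 + 3x + 1 (mod f(x))

Since f is irreducible over F_5, F_5[x]/(f) is a field and a(x) ≠ 0 has an inverse. Apply the extended Euclidean algorithm to f(x) and a(x) in F_5[x]: f(x) = (3x^3 + 3x^2 + 3x + 1)·a(x) + (4). The last nonzero remainder is the constant 4 = gcd(f, a) in F_5. Back-substituting through the division chain expresses 4 = s(x)·a(x) + t(x)·f(x) with s(x) ≡ 2x^3 + 2x^2 + 2x + 4 (mod f), so (2x^3 + 2x^2 + 2x + 4)·a(x) ≡ 4 (mod f). Multiplying by 4^(-1) ≡ 4 in F_5 gives a(x)^(-1) ≡ 4·(2x^3 + 2x^2 + 2x + 4) ≡ 3x^3 + 3x^2 + 3x + 1 (mod f). Check: (2x)·(3x^3 + 3x^2 + 3x + 1) = x^4 + x^3 + x^2 + 2x ≡ 1 (mod x^4 + x^3 + x^2 + 2x + 4).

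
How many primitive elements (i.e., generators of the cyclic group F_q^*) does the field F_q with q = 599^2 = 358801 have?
There are φ(358800) = 84480 primitive elements

F_q^* is cyclic of order q - 1 = 358800. A cyclic group of order m has exactly φ(m) generators. Here m = 358800 = 2^4 · 3 · 5^2 · 13 · 23, so the number of primitive elements is φ(358800) = 84480.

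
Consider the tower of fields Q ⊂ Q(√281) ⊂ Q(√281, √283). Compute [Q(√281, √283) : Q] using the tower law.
[Q(√281, √283) : Q] = 4

[Q(√281):Q] = 2 (min poly x^2 - 281, irreducible since 281 is squarefree > 1). For the top step, suppose √283 ∈ Q(√281), say √283 = c + d√281 with c, d ∈ Q. Squaring: 283 = c^2 + 281d^2 + 2cd√281. Since √281 ∉ Q this forces 2cd = 0. If d = 0 then √283 = c ∈ Q, contradicting 283 squarefree > 1. If c = 0 then 283 = 281d^2, so 281·283 = (281d)^2 is a perfect square in Q — but 281·283 = 79523 is not a perfect square (since 281 and 283 are distinct squarefree integers). Contradiction. Hence √283 ∉ Q(√281), so x^2 - 283 stays irreducible over Q(√281) and [Q(√281, √283) : Q(√281)] = 2. By the tower law, [Q(√281, √283) : Q] = 2 · 2 = 4.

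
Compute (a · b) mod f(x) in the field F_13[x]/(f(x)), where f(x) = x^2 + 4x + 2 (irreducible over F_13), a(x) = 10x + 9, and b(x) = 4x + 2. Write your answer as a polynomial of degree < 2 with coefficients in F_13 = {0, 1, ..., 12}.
a · b ≡ 3 (mod f(x))

Multiply in F_13[x]: a(x)·b(x) = (10x + 9)·(4x + 2) = x^2 + 4x + 5. This has degree ≥ 2, so divide by f(x) over F_13: x^2 + 4x + 5 = (1)·(x^2 + 4x + 2) + (3). Hence a·b ≡ 3 (mod f). (F_13[x]/(f) is a field with 13^2 = 169 elements since f is irreducible of degree 2.)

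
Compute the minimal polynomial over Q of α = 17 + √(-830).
m_α(x) = x^2 - 34x + 1119

From α - 17 = √(-830), squaring gives (α - 17)^2 = -830, i.e. α^2 - 34α + 289 = -830, so α^2 - 34α + 1119 = 0. The discriminant of x^2 - 34x + 1119 is (-34)^2 - 4·(1119) = 1156 - 4476 = -3320, and 4·(-830) is not a perfect square in Q since -830 is squarefree and ≠ 1. Hence x^2 - 34x + 1119 is irreducible over Q and is the minimal polynomial of α.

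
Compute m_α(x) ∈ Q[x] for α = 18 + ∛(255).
m_α(x) = x^3 - 54x^2 + 972x - 6087

Set β = α - 18 = ∛(255), so β^3 = 255. Then (α - 18)^3 - 255 = 0, i.e. α is a root of g(x) = (x - 18)^3 - 255 = x^3 - 54x^2 + 972x - 6087. Since g(x) = h(x - 18) where h(x) = x^3 - 255, and h is irreducible over Q (because 255 is not a perfect cube, so h has no rational root, and a monic cubic with no rational root is irreducible), g is also irreducible (irreducibility is preserved under the substitution x → x - 18). Hence m_α(x) = x^3 - 54x^2 + 972x - 6087.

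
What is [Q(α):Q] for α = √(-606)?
[Q(α):Q] = 2

[Q(α):Q] equals the degree of the minimal polynomial of α. Here α^2 = -606 and x^2 + 606 is irreducible (d = -606 is squarefree, ≠ 1, hence not a square), so deg(m_α) = 2. Thus [Q(α):Q] = 2.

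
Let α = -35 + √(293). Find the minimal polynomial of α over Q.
m_α(x) = x^2 + 70x + 932

From α + 35 = √(293), squaring gives (α + 35)^2 = 293, i.e. α^2 + 70α + 1225 = 293, so α^2 + 70α + 932 = 0. The discriminant of x^2 + 70x + 932 is (70)^2 - 4·(932) = 4900 - 3728 = 1172, and 4·(293) is not a perfect square in Q since 293 is squarefree and ≠ 1. Hence x^2 + 70x + 932 is irreducible over Q and is the minimal polynomial of α.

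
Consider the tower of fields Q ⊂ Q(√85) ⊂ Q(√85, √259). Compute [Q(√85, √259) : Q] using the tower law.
[Q(√85, √259) : Q] = 4

[Q(√85):Q] = 2 (min poly x^2 - 85, irreducible since 85 is squarefree > 1). For the top step, suppose √259 ∈ Q(√85), say √259 = c + d√85 with c, d ∈ Q. Squaring: 259 = c^2 + 85d^2 + 2cd√85. Since √85 ∉ Q this forces 2cd = 0. If d = 0 then √259 = c ∈ Q, contradicting 259 squarefree > 1. If c = 0 then 259 = 85d^2, so 85·259 = (85d)^2 is a perfect square in Q — but 85·259 = 22015 is not a perfect square (since 85 and 259 are distinct squarefree integers). Contradiction. Hence √259 ∉ Q(√85), so x^2 - 259 stays irreducible over Q(√85) and [Q(√85, √259) : Q(√85)] = 2. By the tower law, [Q(√85, √259) : Q] = 2 · 2 = 4.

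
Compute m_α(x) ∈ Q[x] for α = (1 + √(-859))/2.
m_α(x) = x^2 - x + 215

From 2α - 1 = √(-859), squaring gives (2α - 1)^2 = -859, i.e. 4α^2 - 4α + 1 = -859, so α^2 - α + (1 + 859)/4 = 0. Since -859 ≡ 1 (mod 4), (1 + 859)/4 = 215 ∈ Z. The polynomial x^2 - x + 215 has discriminant 1 - 4·(215) = -859, which is not a perfect square in Q (d = -859 is squarefree and ≠ 1), so x^2 - x + 215 is irreducible over Q. It is the minimal polynomial of α.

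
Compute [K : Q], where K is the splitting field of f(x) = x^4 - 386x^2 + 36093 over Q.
[K : Q] = 4

Solving the quadratic in x^2: x^2 = (386 ± √(386^2 - 4·36093))/2 = (386 ± √4624)/2 = (386 ± 68)/2, giving x^2 = 227 or x^2 = 159. So f(x) = (x^2 - 227)(x^2 - 159) and the roots of f are ±√227, ±√159. Hence the splitting field is K = Q(√227, √159). Since 227 and 159 are distinct squarefree integers > 1, their product 36093 is not a perfect square, so √159 ∉ Q(√227). By the tower law [K:Q] = [Q(√227,√159):Q(√227)] · [Q(√227):Q] = 2 · 2 = 4.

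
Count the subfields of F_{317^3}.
F_{317^3} has 2 subfields

The subfields of F_{p^n} are exactly the fields F_{p^d} for d | n (each is the fixed field of the unique index-d subgroup of Gal(F_{p^n}/F_p) ≅ Z/nZ). The divisors of n = 3 are {1, 3}, giving 2 subfields: F_{317^1}, F_{317^3}.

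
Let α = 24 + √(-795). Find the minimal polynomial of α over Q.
m_α(x) = x^2 - 48x + 1371

From α - 24 = √(-795), squaring gives (α - 24)^2 = -795, i.e. α^2 - 48α + 576 = -795, so α^2 - 48α + 1371 = 0. The discriminant of x^2 - 48x + 1371 is (-48)^2 - 4·(1371) = 2304 - 5484 = -3180, and 4·(-795) is not a perfect square in Q since -795 is squarefree and ≠ 1. Hence x^2 - 48x + 1371 is irreducible over Q and is the minimal polynomial of α.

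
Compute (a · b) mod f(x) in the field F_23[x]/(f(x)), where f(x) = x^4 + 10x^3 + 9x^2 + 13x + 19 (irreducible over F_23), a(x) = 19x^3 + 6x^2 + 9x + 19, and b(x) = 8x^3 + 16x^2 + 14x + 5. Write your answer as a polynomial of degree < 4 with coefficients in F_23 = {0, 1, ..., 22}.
a · b ≡ 14x^3 + 15x^2 + 13x (mod f(x))

Multiply in F_23[x]: a(x)·b(x) = (19x^3 + 6x^2 + 9x + 19)·(8x^3 + 16x^2 + 14x + 5) = 14x^6 + 7x^5 + 20x^4 + 15x^3 + 12x + 3. This has degree ≥ 4, so divide by f(x) over F_23: 14x^6 + 7x^5 + 20x^4 + 15x^3 + 12x + 3 = (14x^2 + 5x + 5)·(x^4 + 10x^3 + 9x^2 + 13x + 19) + (14x^3 + 15x^2 + 13x). Hence a·b ≡ 14x^3 + 15x^2 + 13x (mod f). (F_23[x]/(f) is a field with 23^4 = 279841 elements since f is irreducible of degree 4.)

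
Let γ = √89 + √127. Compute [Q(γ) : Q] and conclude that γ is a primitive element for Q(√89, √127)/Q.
[Q(γ) : Q] = 4 (equivalently, Q(γ) = Q(√89, √127))

Obviously Q(γ) ⊆ Q(√89, √127), and [Q(√89, √127):Q] = 4 (since 89, 127 are distinct squarefree integers > 1 with 11303 not a perfect square). To show equality we compute the minimal polynomial of γ. From γ = √89 + √127: γ^2 = 89 + 2√(11303) + 127 = 216 + 2√(11303), so γ^2 - 216 = 2√(11303); squaring, (γ^2 - 216)^2 = 4·11303, i.e. γ^4 - 432γ^2 + 46656 - 45212 = 0, i.e. γ^4 - 432γ^2 + 1444 = 0. So γ is a root of x^4 - 432x^2 + 1444. This polynomial is irreducible over Q: it has no rational root (each ±√89 ± √127 is irrational), and any factorization into two quadratics over Q would force √(11303) ∈ Q (pairing opposite roots) or √89, √127 ∈ Q (other pairings), all impossible. Hence [Q(γ):Q] = 4 = [Q(√89, √127):Q], so Q(γ) = Q(√89, √127).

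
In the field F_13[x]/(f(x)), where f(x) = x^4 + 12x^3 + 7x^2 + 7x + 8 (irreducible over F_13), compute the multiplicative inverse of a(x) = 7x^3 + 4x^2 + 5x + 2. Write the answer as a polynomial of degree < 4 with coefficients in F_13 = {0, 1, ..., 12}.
a(x)^(-1) ≡ 3x^3 + 9x^2 + 9x + 12 (mod f(x))

Since f is irreducible over F_13, F_13[x]/(f) is a field and a(x) ≠ 0 has an inverse. Apply the extended Euclidean algorithm to f(x) and a(x) in F_13[x]: f(x) = (2x + 8)·a(x) + (4x^2 + 2x + 5);  a(x) = (5x + 5)·(4x^2 + 2x + 5) + (9x + 3);  (4x^2 + 2x + 5) = (12x + 2)·(9x + 3) + (12). The last nonzero remainder is the constant 12 = gcd(f, a) in F_13. Back-substituting through the division chain expresses 12 = s(x)·a(x) + t(x)·f(x) with s(x) ≡ 10x^3 + 4x^2 + 4x + 1 (mod f), so (10x^3 + 4x^2 + 4x + 1)·a(x) ≡ 12 (mod f). Multiplying by 12^(-1) ≡ 12 in F_13 gives a(x)^(-1) ≡ 12·(10x^3 + 4x^2 + 4x + 1) ≡ 3x^3 + 9x^2 + 9x + 12 (mod f). Check: (7x^3 + 4x^2 + 5x + 2)·(3x^3 + 9x^2 + 9x + 12) = 8x^6 + 10x^5 + 10x^4 + 2x^3 + 7x^2 + 11 ≡ 1 (mod x^4 + 12x^3 + 7x^2 + 7x + 8).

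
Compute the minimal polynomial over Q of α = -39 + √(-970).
m_α(x) = x^2 + 78x + 2491

From α + 39 = √(-970), squaring gives (α + 39)^2 = -970, i.e. α^2 + 78α + 1521 = -970, so α^2 + 78α + 2491 = 0. The discriminant of x^2 + 78x + 2491 is (78)^2 - 4·(2491) = 6084 - 9964 = -3880, and 4·(-970) is not a perfect square in Q since -970 is squarefree and ≠ 1. Hence x^2 + 78x + 2491 is irreducible over Q and is the minimal polynomial of α.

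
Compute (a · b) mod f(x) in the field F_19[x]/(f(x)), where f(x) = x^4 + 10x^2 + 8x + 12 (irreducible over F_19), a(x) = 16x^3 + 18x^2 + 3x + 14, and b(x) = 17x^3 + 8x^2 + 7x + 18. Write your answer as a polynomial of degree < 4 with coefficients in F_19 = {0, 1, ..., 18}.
a · b ≡ 12x^3 + 10x^2 + 17x + 5 (mod f(x))

Multiply in F_19[x]: a(x)·b(x) = (16x^3 + 18x^2 + 3x + 14)·(17x^3 + 8x^2 + 7x + 18) = 6x^6 + 16x^5 + 3x^4 + 11x^3 + x^2 + 5. This has degree ≥ 4, so divide by f(x) over F_19: 6x^6 + 16x^5 + 3x^4 + 11x^3 + x^2 + 5 = (6x^2 + 16x)·(x^4 + 10x^2 + 8x + 12) + (12x^3 + 10x^2 + 17x + 5). Hence a·b ≡ 12x^3 + 10x^2 + 17x + 5 (mod f). (F_19[x]/(f) is a field with 19^4 = 130321 elements since f is irreducible of degree 4.)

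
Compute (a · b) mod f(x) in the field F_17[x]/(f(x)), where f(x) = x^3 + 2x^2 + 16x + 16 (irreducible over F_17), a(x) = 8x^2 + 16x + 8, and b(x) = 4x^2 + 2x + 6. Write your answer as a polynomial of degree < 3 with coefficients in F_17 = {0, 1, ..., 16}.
a · b ≡ 10x^2 + 7x + 13 (mod f(x))

Multiply in F_17[x]: a(x)·b(x) = (8x^2 + 16x + 8)·(4x^2 + 2x + 6) = 15x^4 + 12x^3 + 10x^2 + 10x + 14. This has degree ≥ 3, so divide by f(x) over F_17: 15x^4 + 12x^3 + 10x^2 + 10x + 14 = (15x + 16)·(x^3 + 2x^2 + 16x + 16) + (10x^2 + 7x + 13). Hence a·b ≡ 10x^2 + 7x + 13 (mod f). (F_17[x]/(f) is a field with 17^3 = 4913 elements since f is irreducible of degree 3.)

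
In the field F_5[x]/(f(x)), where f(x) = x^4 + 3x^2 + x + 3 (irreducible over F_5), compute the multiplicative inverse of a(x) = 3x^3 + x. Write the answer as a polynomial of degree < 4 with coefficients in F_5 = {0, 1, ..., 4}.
a(x)^(-1) ≡ 4x^2 + x + 4 (mod f(x))

Since f is irreducible over F_5, F_5[x]/(f) is a field and a(x) ≠ 0 has an inverse. Apply the extended Euclidean algorithm to f(x) and a(x) in F_5[x]: f(x) = (2x)·a(x) + (x^2 + x + 3);  a(x) = (3x + 2)·(x^2 + x + 3) + (4). The last nonzero remainder is the constant 4 = gcd(f, a) in F_5. Back-substituting through the division chain expresses 4 = s(x)·a(x) + t(x)·f(x) with s(x) ≡ x^2 + 4x + 1 (mod f), so (x^2 + 4x + 1)·a(x) ≡ 4 (mod f). Multiplying by 4^(-1) ≡ 4 in F_5 gives a(x)^(-1) ≡ 4·(x^2 + 4x + 1) ≡ 4x^2 + x + 4 (mod f). Check: (3x^3 + x)·(4x^2 + x + 4) = 2x^5 + 3x^4 + x^3 + x^2 + 4x ≡ 1 (mod x^4 + 3x^2 + x + 3).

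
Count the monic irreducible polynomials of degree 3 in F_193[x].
There are 2396288 monic irreducible polynomials of degree 3 over F_193

Each element of F_{193^3} that lies in no proper subfield is a root of exactly one monic irreducible of degree 3 over F_193, and each such polynomial has 3 distinct roots in F_{193^3}. By Möbius inversion the count is N_193(3) = (1/3) Σ_{d|3} μ(3/d) · 193^d = (1/3)(μ(3)·193^1 + μ(1)·193^3) = 7188864/3 = 2396288.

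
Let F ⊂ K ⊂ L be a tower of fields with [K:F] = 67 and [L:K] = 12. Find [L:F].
[L:F] = 804

The tower law says that for any tower of field extensions F ⊂ K ⊂ L with finite degrees, [L:F] = [L:K] · [K:F]. Here this gives [L:F] = 12 · 67 = 804.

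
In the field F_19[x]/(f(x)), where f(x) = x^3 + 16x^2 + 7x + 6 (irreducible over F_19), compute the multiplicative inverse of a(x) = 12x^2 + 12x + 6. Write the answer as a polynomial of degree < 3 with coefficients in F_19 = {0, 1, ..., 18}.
a(x)^(-1) ≡ 3x^2 + 5x + 11 (mod f(x))

Since f is irreducible over F_19, F_19[x]/(f) is a field and a(x) ≠ 0 has an inverse. Apply the extended Euclidean algorithm to f(x) and a(x) in F_19[x]: f(x) = (8x + 6)·a(x) + (x + 8);  a(x) = (12x + 11)·(x + 8) + (13). The last nonzero remainder is the constant 13 = gcd(f, a) in F_19. Back-substituting through the division chain expresses 13 = s(x)·a(x) + t(x)·f(x) with s(x) ≡ x^2 + 8x + 10 (mod f), so (x^2 + 8x + 10)·a(x) ≡ 13 (mod f). Multiplying by 13^(-1) ≡ 3 in F_19 gives a(x)^(-1) ≡ 3·(x^2 + 8x + 10) ≡ 3x^2 + 5x + 11 (mod f). Check: (12x^2 + 12x + 6)·(3x^2 + 5x + 11) = 17x^4 + x^3 + x^2 + 10x + 9 ≡ 1 (mod x^3 + 16x^2 + 7x + 6).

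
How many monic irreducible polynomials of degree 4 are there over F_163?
There are 176471298 monic irreducible polynomials of degree 4 over F_163

Each element of F_{163^4} that lies in no proper subfield is a root of exactly one monic irreducible of degree 4 over F_163, and each such polynomial has 4 distinct roots in F_{163^4}. By Möbius inversion the count is N_163(4) = (1/4) Σ_{d|4} μ(4/d) · 163^d = (1/4)(μ(4)·163^1 + μ(2)·163^2 + μ(1)·163^4) = 705885192/4 = 176471298.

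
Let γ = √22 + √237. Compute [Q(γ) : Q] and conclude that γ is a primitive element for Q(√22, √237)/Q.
[Q(γ) : Q] = 4 (equivalently, Q(γ) = Q(√22, √237))

Obviously Q(γ) ⊆ Q(√22, √237), and [Q(√22, √237):Q] = 4 (since 22, 237 are distinct squarefree integers > 1 with 5214 not a perfect square). To show equality we compute the minimal polynomial of γ. From γ = √22 + √237: γ^2 = 22 + 2√(5214) + 237 = 259 + 2√(5214), so γ^2 - 259 = 2√(5214); squaring, (γ^2 - 259)^2 = 4·5214, i.e. γ^4 - 518γ^2 + 67081 - 20856 = 0, i.e. γ^4 - 518γ^2 + 46225 = 0. So γ is a root of x^4 - 518x^2 + 46225. This polynomial is irreducible over Q: it has no rational root (each ±√22 ± √237 is irrational), and any factorization into two quadratics over Q would force √(5214) ∈ Q (pairing opposite roots) or √22, √237 ∈ Q (other pairings), all impossible. Hence [Q(γ):Q] = 4 = [Q(√22, √237):Q], so Q(γ) = Q(√22, √237).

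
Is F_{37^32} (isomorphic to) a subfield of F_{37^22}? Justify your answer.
No: F_{37^32} is not a subfield of F_{37^22}

F_{p^m} embeds in F_{p^n} iff m | n. Here 32 ∤ 22 (since 22 = 0·32 + 22 with remainder 22 ≠ 0), so F_{37^32} is not a subfield of F_{37^22}. Equivalently: if it were, the tower law would give 32 = [F_{37^32}:F_37] dividing [F_{37^22}:F_37] = 22, contradiction.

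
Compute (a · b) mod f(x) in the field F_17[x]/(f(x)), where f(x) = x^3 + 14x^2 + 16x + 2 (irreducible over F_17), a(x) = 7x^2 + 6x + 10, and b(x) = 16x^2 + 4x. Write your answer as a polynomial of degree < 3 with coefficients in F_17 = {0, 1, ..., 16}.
a · b ≡ 10x^2 + 4x + 15 (mod f(x))

Multiply in F_17[x]: a(x)·b(x) = (7x^2 + 6x + 10)·(16x^2 + 4x) = 10x^4 + 5x^3 + 14x^2 + 6x. This has degree ≥ 3, so divide by f(x) over F_17: 10x^4 + 5x^3 + 14x^2 + 6x = (10x + 1)·(x^3 + 14x^2 + 16x + 2) + (10x^2 + 4x + 15). Hence a·b ≡ 10x^2 + 4x + 15 (mod f). (F_17[x]/(f) is a field with 17^3 = 4913 elements since f is irreducible of degree 3.)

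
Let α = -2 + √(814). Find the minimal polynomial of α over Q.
m_α(x) = x^2 + 4x - 810

From α + 2 = √(814), squaring gives (α + 2)^2 = 814, i.e. α^2 + 4α + 4 = 814, so α^2 + 4α - 810 = 0. The discriminant of x^2 + 4x - 810 is (4)^2 - 4·(-810) = 16 + 3240 = 3256, and 4·(814) is not a perfect square in Q since 814 is squarefree and ≠ 1. Hence x^2 + 4x - 810 is irreducible over Q and is the minimal polynomial of α.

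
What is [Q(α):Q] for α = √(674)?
[Q(α):Q] = 2

[Q(α):Q] equals the degree of the minimal polynomial of α. Here α^2 = 674 and x^2 - 674 is irreducible (d = 674 is squarefree, ≠ 1, hence not a square), so deg(m_α) = 2. Thus [Q(α):Q] = 2.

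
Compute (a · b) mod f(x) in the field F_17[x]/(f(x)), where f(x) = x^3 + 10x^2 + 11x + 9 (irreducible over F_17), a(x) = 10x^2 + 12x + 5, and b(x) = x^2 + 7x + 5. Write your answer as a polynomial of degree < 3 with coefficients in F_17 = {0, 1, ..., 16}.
a · b ≡ 5x^2 + 16x (mod f(x))

Multiply in F_17[x]: a(x)·b(x) = (10x^2 + 12x + 5)·(x^2 + 7x + 5) = 10x^4 + 14x^3 + 3x^2 + 10x + 8. This has degree ≥ 3, so divide by f(x) over F_17: 10x^4 + 14x^3 + 3x^2 + 10x + 8 = (10x + 16)·(x^3 + 10x^2 + 11x + 9) + (5x^2 + 16x). Hence a·b ≡ 5x^2 + 16x (mod f). (F_17[x]/(f) is a field with 17^3 = 4913 elements since f is irreducible of degree 3.)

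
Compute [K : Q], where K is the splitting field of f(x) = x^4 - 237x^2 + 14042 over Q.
[K : Q] = 4

Solving the quadratic in x^2: x^2 = (237 ± √(237^2 - 4·14042))/2 = (237 ± √1)/2 = (237 ± 1)/2, giving x^2 = 119 or x^2 = 118. So f(x) = (x^2 - 119)(x^2 - 118) and the roots of f are ±√119, ±√118. Hence the splitting field is K = Q(√119, √118). Since 119 and 118 are distinct squarefree integers > 1, their product 14042 is not a perfect square, so √118 ∉ Q(√119). By the tower law [K:Q] = [Q(√119,√118):Q(√119)] · [Q(√119):Q] = 2 · 2 = 4.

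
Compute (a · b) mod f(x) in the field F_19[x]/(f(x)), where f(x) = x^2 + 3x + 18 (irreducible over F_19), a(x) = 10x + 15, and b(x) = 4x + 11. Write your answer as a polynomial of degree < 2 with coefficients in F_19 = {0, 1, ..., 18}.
a · b ≡ 12x + 15 (mod f(x))

Multiply in F_19[x]: a(x)·b(x) = (10x + 15)·(4x + 11) = 2x^2 + 18x + 13. This has degree ≥ 2, so divide by f(x) over F_19: 2x^2 + 18x + 13 = (2)·(x^2 + 3x + 18) + (12x + 15). Hence a·b ≡ 12x + 15 (mod f). (F_19[x]/(f) is a field with 19^2 = 361 elements since f is irreducible of degree 2.)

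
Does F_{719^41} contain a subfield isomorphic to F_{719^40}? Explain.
No: F_{719^40} is not a subfield of F_{719^41}

F_{p^m} embeds in F_{p^n} iff m | n. Here 40 ∤ 41 (since 41 = 1·40 + 1 with remainder 1 ≠ 0), so F_{719^40} is not a subfield of F_{719^41}. Equivalently: if it were, the tower law would give 40 = [F_{719^40}:F_719] dividing [F_{719^41}:F_719] = 41, contradiction.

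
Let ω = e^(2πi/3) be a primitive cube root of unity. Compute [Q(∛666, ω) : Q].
[Q(∛666, ω) : Q] = 6

[Q(∛666):Q] = 3 (min poly x^3 - 666, irreducible since 666 is not a perfect cube). [Q(ω):Q] = 2 (min poly x^2 + x + 1). Since Q(∛666) ⊂ R and ω ∉ R, we have ω ∉ Q(∛666), so x^2 + x + 1 remains irreducible over Q(∛666) and [Q(∛666, ω) : Q(∛666)] = 2. By the tower law, [Q(∛666, ω) : Q] = 3 · 2 = 6. (In fact Q(∛666, ω) is the splitting field of x^3 - 666 over Q.)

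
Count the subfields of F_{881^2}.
F_{881^2} has 2 subfields

The subfields of F_{p^n} are exactly the fields F_{p^d} for d | n (each is the fixed field of the unique index-d subgroup of Gal(F_{p^n}/F_p) ≅ Z/nZ). The divisors of n = 2 are {1, 2}, giving 2 subfields: F_{881^1}, F_{881^2}.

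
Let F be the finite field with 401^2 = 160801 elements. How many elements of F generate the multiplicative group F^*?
There are φ(160800) = 42240 primitive elements

F_q^* is cyclic of order q - 1 = 160800. A cyclic group of order m has exactly φ(m) generators. Here m = 160800 = 2^5 · 3 · 5^2 · 67, so the number of primitive elements is φ(160800) = 42240.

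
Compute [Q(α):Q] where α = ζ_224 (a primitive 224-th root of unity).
[Q(α):Q] = 96

The minimal polynomial of ζ_224 over Q is the 224-th cyclotomic polynomial Φ_224(x), which is irreducible over Q and has degree φ(224) = 96. Hence [Q(α):Q] = φ(224) = 96.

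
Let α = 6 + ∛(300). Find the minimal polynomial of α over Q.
m_α(x) = x^3 - 18x^2 + 108x - 516

Set β = α - 6 = ∛(300), so β^3 = 300. Then (α - 6)^3 - 300 = 0, i.e. α is a root of g(x) = (x - 6)^3 - 300 = x^3 - 18x^2 + 108x - 516. Since g(x) = h(x - 6) where h(x) = x^3 - 300, and h is irreducible over Q (because 300 is not a perfect cube, so h has no rational root, and a monic cubic with no rational root is irreducible), g is also irreducible (irreducibility is preserved under the substitution x → x - 6). Hence m_α(x) = x^3 - 18x^2 + 108x - 516.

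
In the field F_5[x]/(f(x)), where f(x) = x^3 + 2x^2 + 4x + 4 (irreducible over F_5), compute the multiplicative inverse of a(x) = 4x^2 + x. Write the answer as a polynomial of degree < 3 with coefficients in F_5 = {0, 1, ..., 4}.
a(x)^(-1) ≡ 2x^2 + 1 (mod f(x))

Since f is irreducible over F_5, F_5[x]/(f) is a field and a(x) ≠ 0 has an inverse. Apply the extended Euclidean algorithm to f(x) and a(x) in F_5[x]: f(x) = (4x + 2)·a(x) + (2x + 4);  a(x) = (2x + 4)·(2x + 4) + (4). The last nonzero remainder is the constant 4 = gcd(f, a) in F_5. Back-substituting through the division chain expresses 4 = s(x)·a(x) + t(x)·f(x) with s(x) ≡ 3x^2 + 4 (mod f), so (3x^2 + 4)·a(x) ≡ 4 (mod f). Multiplying by 4^(-1) ≡ 4 in F_5 gives a(x)^(-1) ≡ 4·(3x^2 + 4) ≡ 2x^2 + 1 (mod f). Check: (4x^2 + x)·(2x^2 + 1) = 3x^4 + 2x^3 + 4x^2 + x ≡ 1 (mod x^3 + 2x^2 + 4x + 4).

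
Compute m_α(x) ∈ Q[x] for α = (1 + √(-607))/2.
m_α(x) = x^2 - x + 152

From 2α - 1 = √(-607), squaring gives (2α - 1)^2 = -607, i.e. 4α^2 - 4α + 1 = -607, so α^2 - α + (1 + 607)/4 = 0. Since -607 ≡ 1 (mod 4), (1 + 607)/4 = 152 ∈ Z. The polynomial x^2 - x + 152 has discriminant 1 - 4·(152) = -607, which is not a perfect square in Q (d = -607 is squarefree and ≠ 1), so x^2 - x + 152 is irreducible over Q. It is the minimal polynomial of α.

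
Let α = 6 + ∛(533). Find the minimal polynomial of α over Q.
m_α(x) = x^3 - 18x^2 + 108x - 749

Set β = α - 6 = ∛(533), so β^3 = 533. Then (α - 6)^3 - 533 = 0, i.e. α is a root of g(x) = (x - 6)^3 - 533 = x^3 - 18x^2 + 108x - 749. Since g(x) = h(x - 6) where h(x) = x^3 - 533, and h is irreducible over Q (because 533 is not a perfect cube, so h has no rational root, and a monic cubic with no rational root is irreducible), g is also irreducible (irreducibility is preserved under the substitution x → x - 6). Hence m_α(x) = x^3 - 18x^2 + 108x - 749.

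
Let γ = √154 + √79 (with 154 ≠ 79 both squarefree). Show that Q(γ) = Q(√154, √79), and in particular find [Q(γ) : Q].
[Q(γ) : Q] = 4 (equivalently, Q(γ) = Q(√154, √79))

Obviously Q(γ) ⊆ Q(√154, √79), and [Q(√154, √79):Q] = 4 (since 154, 79 are distinct squarefree integers > 1 with 12166 not a perfect square). To show equality we compute the minimal polynomial of γ. From γ = √154 + √79: γ^2 = 154 + 2√(12166) + 79 = 233 + 2√(12166), so γ^2 - 233 = 2√(12166); squaring, (γ^2 - 233)^2 = 4·12166, i.e. γ^4 - 466γ^2 + 54289 - 48664 = 0, i.e. γ^4 - 466γ^2 + 5625 = 0. So γ is a root of x^4 - 466x^2 + 5625. This polynomial is irreducible over Q: it has no rational root (each ±√154 ± √79 is irrational), and any factorization into two quadratics over Q would force √(12166) ∈ Q (pairing opposite roots) or √154, √79 ∈ Q (other pairings), all impossible. Hence [Q(γ):Q] = 4 = [Q(√154, √79):Q], so Q(γ) = Q(√154, √79).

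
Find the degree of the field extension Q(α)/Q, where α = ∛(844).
[Q(α):Q] = 3

The minimal polynomial of α is x^3 - 844, irreducible over Q since 844 is not a perfect cube (so x^3 - 844 has no rational root). Hence [Q(α):Q] = deg(m_α) = 3.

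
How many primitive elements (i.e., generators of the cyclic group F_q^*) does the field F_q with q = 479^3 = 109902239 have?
There are φ(109902238) = 53438616 primitive elements

F_q^* is cyclic of order q - 1 = 109902238. A cyclic group of order m has exactly φ(m) generators. Here m = 109902238 = 2 · 43 · 239 · 5347, so the number of primitive elements is φ(109902238) = 53438616.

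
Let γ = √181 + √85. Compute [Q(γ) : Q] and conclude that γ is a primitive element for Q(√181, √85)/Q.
[Q(γ) : Q] = 4 (equivalently, Q(γ) = Q(√181, √85))

Obviously Q(γ) ⊆ Q(√181, √85), and [Q(√181, √85):Q] = 4 (since 181, 85 are distinct squarefree integers > 1 with 15385 not a perfect square). To show equality we compute the minimal polynomial of γ. From γ = √181 + √85: γ^2 = 181 + 2√(15385) + 85 = 266 + 2√(15385), so γ^2 - 266 = 2√(15385); squaring, (γ^2 - 266)^2 = 4·15385, i.e. γ^4 - 532γ^2 + 70756 - 61540 = 0, i.e. γ^4 - 532γ^2 + 9216 = 0. So γ is a root of x^4 - 532x^2 + 9216. This polynomial is irreducible over Q: it has no rational root (each ±√181 ± √85 is irrational), and any factorization into two quadratics over Q would force √(15385) ∈ Q (pairing opposite roots) or √181, √85 ∈ Q (other pairings), all impossible. Hence [Q(γ):Q] = 4 = [Q(√181, √85):Q], so Q(γ) = Q(√181, √85).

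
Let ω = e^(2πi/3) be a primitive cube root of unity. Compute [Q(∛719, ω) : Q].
[Q(∛719, ω) : Q] = 6

[Q(∛719):Q] = 3 (min poly x^3 - 719, irreducible since 719 is not a perfect cube). [Q(ω):Q] = 2 (min poly x^2 + x + 1). Since Q(∛719) ⊂ R and ω ∉ R, we have ω ∉ Q(∛719), so x^2 + x + 1 remains irreducible over Q(∛719) and [Q(∛719, ω) : Q(∛719)] = 2. By the tower law, [Q(∛719, ω) : Q] = 3 · 2 = 6. (In fact Q(∛719, ω) is the splitting field of x^3 - 719 over Q.)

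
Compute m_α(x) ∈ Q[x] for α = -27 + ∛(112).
m_α(x) = x^3 + 81x^2 + 2187x + 19571

Set β = α + 27 = ∛(112), so β^3 = 112. Then (α + 27)^3 - 112 = 0, i.e. α is a root of g(x) = (x + 27)^3 - 112 = x^3 + 81x^2 + 2187x + 19571. Since g(x) = h(x + 27) where h(x) = x^3 - 112, and h is irreducible over Q (because 112 is not a perfect cube, so h has no rational root, and a monic cubic with no rational root is irreducible), g is also irreducible (irreducibility is preserved under the substitution x → x + 27). Hence m_α(x) = x^3 + 81x^2 + 2187x + 19571.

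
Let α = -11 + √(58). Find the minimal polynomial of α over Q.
m_α(x) = x^2 + 22x + 63

From α + 11 = √(58), squaring gives (α + 11)^2 = 58, i.e. α^2 + 22α + 121 = 58, so α^2 + 22α + 63 = 0. The discriminant of x^2 + 22x + 63 is (22)^2 - 4·(63) = 484 - 252 = 232, and 4·(58) is not a perfect square in Q since 58 is squarefree and ≠ 1. Hence x^2 + 22x + 63 is irreducible over Q and is the minimal polynomial of α.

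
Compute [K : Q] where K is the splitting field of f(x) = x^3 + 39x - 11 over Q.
[K : Q] = 6

By the rational root test, any rational root of the monic integer polynomial f(x) = x^3 + 39x - 11 must be an integer dividing the constant term -11, i.e. one of ±{1, 11}. Evaluating: f(1) = 29, f(-1) = -51, f(11) = 1749, f(-11) = -1771; none is 0, so f has no rational root and is therefore irreducible over Q (a cubic with no linear factor over a field is irreducible). For an irreducible cubic, the Galois group is A_3 or S_3 according as the discriminant disc(f) = -4a^3 - 27b^2 = -4·(39)^3 - 27·(-11)^2 = -240543 is or is not a square in Q. Here disc(f) = -240543 is not a perfect square in Q, so the Galois group of f over Q is not contained in A_3 and must be all of S_3. The splitting field has degree |S_3| = 6 over Q, so [K : Q] = 6.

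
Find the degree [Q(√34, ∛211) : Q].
[Q(√34, ∛211) : Q] = 6

Let L = Q(√34, ∛211). Since Q(√34) ⊂ L and [Q(√34):Q] = 2, the tower law gives 2 | [L:Q]. Likewise Q(∛211) ⊂ L with [Q(∛211):Q] = 3 (because 211 is not a perfect cube), so 3 | [L:Q]. As gcd(2,3) = 1, [L:Q] is divisible by 6. Conversely L is generated over Q by √34 and ∛211, so [L:Q] ≤ 2·3 = 6. Therefore [Q(√34, ∛211) : Q] = 6.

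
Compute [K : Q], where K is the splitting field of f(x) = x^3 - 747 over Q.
[K : Q] = 6

The roots of x^3 - 747 are ∛747, ω∛747, ω^2∛747 where ω = e^(2πi/3) is a primitive cube root of unity, so K = Q(∛747, ω). Now [Q(∛747):Q] = 3 (since 747 is not a perfect cube, x^3 - 747 is irreducible) and [Q(ω):Q] = 2. Both 2 and 3 divide [K:Q], and [K:Q] ≤ 3·2 = 6, so [K:Q] = 6. (Equivalently: Q(∛747) ⊂ R but ω ∉ R, so [K : Q(∛747)] = 2.)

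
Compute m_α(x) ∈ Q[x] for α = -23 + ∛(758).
m_α(x) = x^3 + 69x^2 + 1587x + 11409

Set β = α + 23 = ∛(758), so β^3 = 758. Then (α + 23)^3 - 758 = 0, i.e. α is a root of g(x) = (x + 23)^3 - 758 = x^3 + 69x^2 + 1587x + 11409. Since g(x) = h(x + 23) where h(x) = x^3 - 758, and h is irreducible over Q (because 758 is not a perfect cube, so h has no rational root, and a monic cubic with no rational root is irreducible), g is also irreducible (irreducibility is preserved under the substitution x → x + 23). Hence m_α(x) = x^3 + 69x^2 + 1587x + 11409.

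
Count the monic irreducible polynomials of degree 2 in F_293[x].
There are 42778 monic irreducible polynomials of degree 2 over F_293

Each element of F_{293^2} that lies in no proper subfield is a root of exactly one monic irreducible of degree 2 over F_293, and each such polynomial has 2 distinct roots in F_{293^2}. By Möbius inversion the count is N_293(2) = (1/2) Σ_{d|2} μ(2/d) · 293^d = (1/2)(μ(2)·293^1 + μ(1)·293^2) = 85556/2 = 42778.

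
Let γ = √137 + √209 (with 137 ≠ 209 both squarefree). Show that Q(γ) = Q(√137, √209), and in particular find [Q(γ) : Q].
[Q(γ) : Q] = 4 (equivalently, Q(γ) = Q(√137, √209))

Obviously Q(γ) ⊆ Q(√137, √209), and [Q(√137, √209):Q] = 4 (since 137, 209 are distinct squarefree integers > 1 with 28633 not a perfect square). To show equality we compute the minimal polynomial of γ. From γ = √137 + √209: γ^2 = 137 + 2√(28633) + 209 = 346 + 2√(28633), so γ^2 - 346 = 2√(28633); squaring, (γ^2 - 346)^2 = 4·28633, i.e. γ^4 - 692γ^2 + 119716 - 114532 = 0, i.e. γ^4 - 692γ^2 + 5184 = 0. So γ is a root of x^4 - 692x^2 + 5184. This polynomial is irreducible over Q: it has no rational root (each ±√137 ± √209 is irrational), and any factorization into two quadratics over Q would force √(28633) ∈ Q (pairing opposite roots) or √137, √209 ∈ Q (other pairings), all impossible. Hence [Q(γ):Q] = 4 = [Q(√137, √209):Q], so Q(γ) = Q(√137, √209).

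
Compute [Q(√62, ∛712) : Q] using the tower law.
[Q(√62, ∛712) : Q] = 6

Let L = Q(√62, ∛712). Since Q(√62) ⊂ L and [Q(√62):Q] = 2, the tower law gives 2 | [L:Q]. Likewise Q(∛712) ⊂ L with [Q(∛712):Q] = 3 (because 712 is not a perfect cube), so 3 | [L:Q]. As gcd(2,3) = 1, [L:Q] is divisible by 6. Conversely L is generated over Q by √62 and ∛712, so [L:Q] ≤ 2·3 = 6. Therefore [Q(√62, ∛712) : Q] = 6.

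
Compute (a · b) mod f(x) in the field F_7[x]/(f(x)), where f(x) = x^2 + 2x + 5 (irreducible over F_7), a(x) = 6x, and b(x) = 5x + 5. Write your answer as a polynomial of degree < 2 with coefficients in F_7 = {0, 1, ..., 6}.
a · b ≡ 5x + 4 (mod f(x))

Multiply in F_7[x]: a(x)·b(x) = (6x)·(5x + 5) = 2x^2 + 2x. This has degree ≥ 2, so divide by f(x) over F_7: 2x^2 + 2x = (2)·(x^2 + 2x + 5) + (5x + 4). Hence a·b ≡ 5x + 4 (mod f). (F_7[x]/(f) is a field with 7^2 = 49 elements since f is irreducible of degree 2.)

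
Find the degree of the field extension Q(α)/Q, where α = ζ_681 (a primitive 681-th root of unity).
[Q(α):Q] = 452

The minimal polynomial of ζ_681 over Q is the 681-th cyclotomic polynomial Φ_681(x), which is irreducible over Q and has degree φ(681) = 452. Hence [Q(α):Q] = φ(681) = 452.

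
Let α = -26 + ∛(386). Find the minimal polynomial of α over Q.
m_α(x) = x^3 + 78x^2 + 2028x + 17190

Set β = α + 26 = ∛(386), so β^3 = 386. Then (α + 26)^3 - 386 = 0, i.e. α is a root of g(x) = (x + 26)^3 - 386 = x^3 + 78x^2 + 2028x + 17190. Since g(x) = h(x + 26) where h(x) = x^3 - 386, and h is irreducible over Q (because 386 is not a perfect cube, so h has no rational root, and a monic cubic with no rational root is irreducible), g is also irreducible (irreducibility is preserved under the substitution x → x + 26). Hence m_α(x) = x^3 + 78x^2 + 2028x + 17190.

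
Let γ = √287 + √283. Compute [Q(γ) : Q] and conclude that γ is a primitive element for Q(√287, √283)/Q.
[Q(γ) : Q] = 4 (equivalently, Q(γ) = Q(√287, √283))

Obviously Q(γ) ⊆ Q(√287, √283), and [Q(√287, √283):Q] = 4 (since 287, 283 are distinct squarefree integers > 1 with 81221 not a perfect square). To show equality we compute the minimal polynomial of γ. From γ = √287 + √283: γ^2 = 287 + 2√(81221) + 283 = 570 + 2√(81221), so γ^2 - 570 = 2√(81221); squaring, (γ^2 - 570)^2 = 4·81221, i.e. γ^4 - 1140γ^2 + 324900 - 324884 = 0, i.e. γ^4 - 1140γ^2 + 16 = 0. So γ is a root of x^4 - 1140x^2 + 16. This polynomial is irreducible over Q: it has no rational root (each ±√287 ± √283 is irrational), and any factorization into two quadratics over Q would force √(81221) ∈ Q (pairing opposite roots) or √287, √283 ∈ Q (other pairings), all impossible. Hence [Q(γ):Q] = 4 = [Q(√287, √283):Q], so Q(γ) = Q(√287, √283).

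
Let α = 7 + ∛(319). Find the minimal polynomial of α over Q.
m_α(x) = x^3 - 21x^2 + 147x - 662

Set β = α - 7 = ∛(319), so β^3 = 319. Then (α - 7)^3 - 319 = 0, i.e. α is a root of g(x) = (x - 7)^3 - 319 = x^3 - 21x^2 + 147x - 662. Since g(x) = h(x - 7) where h(x) = x^3 - 319, and h is irreducible over Q (because 319 is not a perfect cube, so h has no rational root, and a monic cubic with no rational root is irreducible), g is also irreducible (irreducibility is preserved under the substitution x → x - 7). Hence m_α(x) = x^3 - 21x^2 + 147x - 662.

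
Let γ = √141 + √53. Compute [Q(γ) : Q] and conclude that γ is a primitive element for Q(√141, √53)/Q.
[Q(γ) : Q] = 4 (equivalently, Q(γ) = Q(√141, √53))

Obviously Q(γ) ⊆ Q(√141, √53), and [Q(√141, √53):Q] = 4 (since 141, 53 are distinct squarefree integers > 1 with 7473 not a perfect square). To show equality we compute the minimal polynomial of γ. From γ = √141 + √53: γ^2 = 141 + 2√(7473) + 53 = 194 + 2√(7473), so γ^2 - 194 = 2√(7473); squaring, (γ^2 - 194)^2 = 4·7473, i.e. γ^4 - 388γ^2 + 37636 - 29892 = 0, i.e. γ^4 - 388γ^2 + 7744 = 0. So γ is a root of x^4 - 388x^2 + 7744. This polynomial is irreducible over Q: it has no rational root (each ±√141 ± √53 is irrational), and any factorization into two quadratics over Q would force √(7473) ∈ Q (pairing opposite roots) or √141, √53 ∈ Q (other pairings), all impossible. Hence [Q(γ):Q] = 4 = [Q(√141, √53):Q], so Q(γ) = Q(√141, √53).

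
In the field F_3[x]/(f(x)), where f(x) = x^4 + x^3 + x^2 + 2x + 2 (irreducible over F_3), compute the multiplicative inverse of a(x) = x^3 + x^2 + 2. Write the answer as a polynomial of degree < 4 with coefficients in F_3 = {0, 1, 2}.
a(x)^(-1) ≡ x^3 + x^2 + 2x (mod f(x))

Since f is irreducible over F_3, F_3[x]/(f) is a field and a(x) ≠ 0 has an inverse. Apply the extended Euclidean algorithm to f(x) and a(x) in F_3[x]: f(x) = (x)·a(x) + (x^2 + 2);  a(x) = (x + 1)·(x^2 + 2) + (x);  (x^2 + 2) = (x)·(x) + (2). The last nonzero remainder is the constant 2 = gcd(f, a) in F_3. Back-substituting through the division chain expresses 2 = s(x)·a(x) + t(x)·f(x) with s(x) ≡ 2x^3 + 2x^2 + x (mod f), so (2x^3 + 2x^2 + x)·a(x) ≡ 2 (mod f). Multiplying by 2^(-1) ≡ 2 in F_3 gives a(x)^(-1) ≡ 2·(2x^3 + 2x^2 + x) ≡ x^3 + x^2 + 2x (mod f). Check: (x^3 + x^2 + 2)·(x^3 + x^2 + 2x) = x^6 + 2x^5 + x^3 + 2x^2 + x ≡ 1 (mod x^4 + x^3 + x^2 + 2x + 2).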